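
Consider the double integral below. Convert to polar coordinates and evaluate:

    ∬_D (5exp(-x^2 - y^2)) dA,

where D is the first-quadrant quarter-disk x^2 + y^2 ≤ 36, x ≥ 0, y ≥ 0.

The region D is 0 ≤ r ≤ 6, 0 ≤ θ ≤ π/2 in polar coordinates, where x = r cos(θ), y = r sin(θ), and dA = r dr dθ.

Under the substitution, the integrand becomes 5exp(-r^2), so

    ∬_D (5exp(-x^2 - y^2)) dA = ∫_{0}^{π/2} ∫_{0}^{6} (5exp(-r^2)) · r dr dθ.

Inner integral (in r): ∫_{0}^{6} (5exp(-r^2)) · r dr = 5/2 - 5exp(-36)/2.

Outer integral (in θ): ∫_{0}^{π/2} (5/2 - 5exp(-36)/2) dθ = -5π (1 - exp(36))exp(-36)/4.

Therefore ∬_D (5exp(-x^2 - y^2)) dA = -5π (1 - exp(36))exp(-36)/4.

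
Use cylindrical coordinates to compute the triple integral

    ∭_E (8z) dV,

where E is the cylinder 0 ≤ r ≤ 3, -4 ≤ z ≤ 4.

In cylindrical coordinates, x = r cos(θ), y = r sin(θ), z = z, and dV = r dr dθ dz.

The integrand becomes 8z, so

    ∭_E (8z) dV = ∫_{0}^{2π} ∫_{0}^{3} ∫_{-4}^{4} (8z) · r dz dr dθ.

Inner (z): 0.
Middle (r from 0 to 3): 0.
Outer (θ): 0.

Therefore the triple integral equals 0.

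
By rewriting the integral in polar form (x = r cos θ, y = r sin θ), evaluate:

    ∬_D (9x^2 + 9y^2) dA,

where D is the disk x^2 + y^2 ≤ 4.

The region D is 0 ≤ r ≤ 2, 0 ≤ θ ≤ 2π in polar coordinates, where x = r cos(θ), y = r sin(θ), and dA = r dr dθ.

Under the substitution, the integrand becomes 9r^2, so

    ∬_D (9x^2 + 9y^2) dA = ∫_{0}^{2π} ∫_{0}^{2} (9r^2) · r dr dθ.

Inner integral (in r): ∫_{0}^{2} (9r^2) · r dr = 36.

Outer integral (in θ): ∫_{0}^{2π} (36) dθ = 72π.

Therefore ∬_D (9x^2 + 9y^2) dA = 72π.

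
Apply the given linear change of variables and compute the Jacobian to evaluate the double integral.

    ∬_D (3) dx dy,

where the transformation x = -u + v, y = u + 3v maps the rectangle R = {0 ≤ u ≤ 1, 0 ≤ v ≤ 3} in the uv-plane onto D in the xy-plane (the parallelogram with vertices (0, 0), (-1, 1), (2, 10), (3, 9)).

Compute the Jacobian determinant of (x, y) with respect to (u, v):

    ∂(x,y)/∂(u,v) = | -1  1 | = (-1)(3) - (1)(1) = -4.
                   | 1  3 |

Its absolute value is |J| = 4 (the area scaling factor).

Substituting x = -u + v, y = u + 3v into the integrand,

    3 → 3,

so the integral becomes

    ∬_R (3) · |J| du dv = ∫_0^1 ∫_0^3 (12) dv du.

Inner (v): 36.
Outer (u): 36.

Therefore ∬_D (3) dx dy = 36.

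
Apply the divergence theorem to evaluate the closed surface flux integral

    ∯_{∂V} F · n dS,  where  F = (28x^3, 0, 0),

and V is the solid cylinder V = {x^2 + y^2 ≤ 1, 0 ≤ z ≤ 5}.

By the divergence theorem,

    ∯_{∂V} F · n dS = ∭_V (∇ · F) dV.

Compute the divergence:
    ∇ · F = ∂F_x/∂x + ∂F_y/∂y + ∂F_z/∂z = 84x^2 + 0 + 0 = 84x^2.

In cylindrical coordinates, x = r cos(θ), y = r sin(θ), z = z, dV = r dr dθ dz, with 0 ≤ r ≤ 1, 0 ≤ θ ≤ 2π, 0 ≤ z ≤ 5.

The integrand, after substitution and multiplying by the volume element, becomes (84r^2cos(θ)^2) · r, so

    ∭_V (∇·F) dV = ∫_0^{2π} ∫_0^{1} ∫_0^{5} (84r^2cos(θ)^2) · r dz dr dθ.

Inner (z from 0 to 5): 420r^3cos(θ)^2.
Middle (r from 0 to 1): 105cos(θ)^2.
Outer (θ from 0 to 2π): 105π.

Therefore ∯_{∂V} F · n dS = 105π.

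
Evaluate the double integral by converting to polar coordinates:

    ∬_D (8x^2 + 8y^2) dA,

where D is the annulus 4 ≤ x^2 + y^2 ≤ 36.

The region D is 2 ≤ r ≤ 6, 0 ≤ θ ≤ 2π in polar coordinates, where x = r cos(θ), y = r sin(θ), and dA = r dr dθ.

Under the substitution, the integrand becomes 8r^2, so

    ∬_D (8x^2 + 8y^2) dA = ∫_{0}^{2π} ∫_{2}^{6} (8r^2) · r dr dθ.

Inner integral (in r): ∫_{2}^{6} (8r^2) · r dr = 2560.

Outer integral (in θ): ∫_{0}^{2π} (2560) dθ = 5120π.

Therefore ∬_D (8x^2 + 8y^2) dA = 5120π.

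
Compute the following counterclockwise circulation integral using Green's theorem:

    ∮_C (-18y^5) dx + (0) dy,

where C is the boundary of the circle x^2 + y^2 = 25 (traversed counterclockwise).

Green's theorem converts the closed line integral into a double integral over the enclosed region D:

    ∮_C P dx + Q dy = ∬_D (∂Q/∂x - ∂P/∂y) dA.

Here P = -18y^5, Q = 0, so

    ∂Q/∂x = 0,    ∂P/∂y = -90y^4,
    ∂Q/∂x - ∂P/∂y = 90y^4.

D is the region x^2 + y^2 ≤ 25. Evaluating the double integral:

In polar coordinates (x = r cos θ, y = r sin θ, dA = r dr dθ) the integrand becomes 90r^4sin(θ)^4, so

    ∬_D (90y^4) dA = ∫_0^{2π} ∫_0^{5} (90r^4sin(θ)^4) · r dr dθ.

Inner (r from 0 to 5): 234375sin(θ)^4.
Outer (θ from 0 to 2π): 703125π/4.

Therefore ∮_C P dx + Q dy = 703125π/4.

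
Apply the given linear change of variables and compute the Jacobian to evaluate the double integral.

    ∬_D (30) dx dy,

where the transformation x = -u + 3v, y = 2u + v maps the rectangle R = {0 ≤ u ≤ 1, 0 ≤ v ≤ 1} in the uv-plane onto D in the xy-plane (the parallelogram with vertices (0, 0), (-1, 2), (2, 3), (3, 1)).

Compute the Jacobian determinant of (x, y) with respect to (u, v):

    ∂(x,y)/∂(u,v) = | -1  3 | = (-1)(1) - (3)(2) = -7.
                   | 2  1 |

Its absolute value is |J| = 7 (the area scaling factor).

Substituting x = -u + 3v, y = 2u + v into the integrand,

    30 → 30,

so the integral becomes

    ∬_R (30) · |J| du dv = ∫_0^1 ∫_0^1 (210) dv du.

Inner (v): 210.
Outer (u): 210.

Therefore ∬_D (30) dx dy = 210.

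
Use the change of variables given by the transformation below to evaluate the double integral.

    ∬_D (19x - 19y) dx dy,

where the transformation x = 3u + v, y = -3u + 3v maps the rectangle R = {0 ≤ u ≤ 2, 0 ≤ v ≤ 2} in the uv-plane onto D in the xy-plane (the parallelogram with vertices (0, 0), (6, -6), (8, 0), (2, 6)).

Compute the Jacobian determinant of (x, y) with respect to (u, v):

    ∂(x,y)/∂(u,v) = | 3  1 | = (3)(3) - (1)(-3) = 12.
                   | -3  3 |

Its absolute value is |J| = 12 (the area scaling factor).

Substituting x = 3u + v, y = -3u + 3v into the integrand,

    19x - 19y → 114u - 38v,

so the integral becomes

    ∬_R (114u - 38v) · |J| du dv = ∫_0^2 ∫_0^2 (1368u - 456v) dv du.

Inner (v): 2736u - 912.
Outer (u): 3648.

Therefore ∬_D (19x - 19y) dx dy = 3648.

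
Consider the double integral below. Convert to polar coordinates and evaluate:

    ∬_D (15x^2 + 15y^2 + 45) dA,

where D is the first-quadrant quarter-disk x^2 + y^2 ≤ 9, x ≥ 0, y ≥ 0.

The region D is 0 ≤ r ≤ 3, 0 ≤ θ ≤ π/2 in polar coordinates, where x = r cos(θ), y = r sin(θ), and dA = r dr dθ.

Under the substitution, the integrand becomes 15r^2 + 45, so

    ∬_D (15x^2 + 15y^2 + 45) dA = ∫_{0}^{π/2} ∫_{0}^{3} (15r^2 + 45) · r dr dθ.

Inner integral (in r): ∫_{0}^{3} (15r^2 + 45) · r dr = 2025/4.

Outer integral (in θ): ∫_{0}^{π/2} (2025/4) dθ = 2025π/8.

Therefore ∬_D (15x^2 + 15y^2 + 45) dA = 2025π/8.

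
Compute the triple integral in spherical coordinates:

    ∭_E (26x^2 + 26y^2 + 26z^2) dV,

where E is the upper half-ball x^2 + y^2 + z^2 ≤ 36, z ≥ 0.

In spherical coordinates, x = ρ sin(φ) cos(θ), y = ρ sin(φ) sin(θ), z = ρ cos(φ), and dV = ρ^2 sin(φ) dρ dφ dθ.

The integrand becomes 26ρ^2, so

    ∭_E (26x^2 + 26y^2 + 26z^2) dV = ∫_{0}^{2π} ∫_{0}^{π/2} ∫_{0}^{6} (26ρ^2) · ρ^2 sin(φ) dρ dφ dθ.

Inner (ρ): 202176sin(φ)/5.
Middle (φ): 202176/5.
Outer (θ): 404352π/5.

Therefore the triple integral equals 404352π/5.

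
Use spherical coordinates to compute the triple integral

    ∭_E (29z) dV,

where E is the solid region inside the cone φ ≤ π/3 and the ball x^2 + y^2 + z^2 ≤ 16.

In spherical coordinates, x = ρ sin(φ) cos(θ), y = ρ sin(φ) sin(θ), z = ρ cos(φ), and dV = ρ^2 sin(φ) dρ dφ dθ.

The integrand becomes 29ρ cos(φ), so

    ∭_E (29z) dV = ∫_{0}^{2π} ∫_{0}^{π/3} ∫_{0}^{4} (29ρ cos(φ)) · ρ^2 sin(φ) dρ dφ dθ.

Inner (ρ): 928sin(2φ).
Middle (φ): 696.
Outer (θ): 1392π.

Therefore the triple integral equals 1392π.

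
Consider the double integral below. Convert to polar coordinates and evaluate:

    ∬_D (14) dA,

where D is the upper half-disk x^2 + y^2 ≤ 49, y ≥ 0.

The region D is 0 ≤ r ≤ 7, 0 ≤ θ ≤ π in polar coordinates, where x = r cos(θ), y = r sin(θ), and dA = r dr dθ.

Under the substitution, the integrand becomes 14, so

    ∬_D (14) dA = ∫_{0}^{π} ∫_{0}^{7} (14) · r dr dθ.

Inner integral (in r): ∫_{0}^{7} (14) · r dr = 343.

Outer integral (in θ): ∫_{0}^{π} (343) dθ = 343π.

Therefore ∬_D (14) dA = 343π.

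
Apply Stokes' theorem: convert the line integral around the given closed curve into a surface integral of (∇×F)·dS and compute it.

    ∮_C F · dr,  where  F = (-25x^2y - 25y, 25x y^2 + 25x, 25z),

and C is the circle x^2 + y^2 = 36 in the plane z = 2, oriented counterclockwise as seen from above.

Let S be the flat disk x^2 + y^2 ≤ 36 in the plane z = 2, with upward unit normal n̂ = ẑ. By Stokes' theorem,

    ∮_C F · dr = ∬_S (∇ × F) · n̂ dS = ∬_D (curl F)_z dA,

where D is the disk x^2 + y^2 ≤ 36.

Compute the curl of F = (-25x^2y - 25y, 25x y^2 + 25x, 25z):
    (∇ × F)_x = ∂F_z/∂y - ∂F_y/∂z = 0,
    (∇ × F)_y = ∂F_x/∂z - ∂F_z/∂x = 0,
    (∇ × F)_z = ∂F_y/∂x - ∂F_x/∂y = 25x^2 + 25y^2 + 50.

On z = 2, (curl F)_z = 25x^2 + 25y^2 + 50.

Convert to polar (x = r cos θ, y = r sin θ, dA = r dr dθ); the integrand becomes 25r^2 + 50, so

    ∬_D (curl F)_z dA = ∫_0^{2π} ∫_0^{6} (25r^2 + 50) · r dr dθ.

Inner (r from 0 to 6): 9000.
Outer (θ from 0 to 2π): 18000π.

Therefore ∮_C F · dr = 18000π.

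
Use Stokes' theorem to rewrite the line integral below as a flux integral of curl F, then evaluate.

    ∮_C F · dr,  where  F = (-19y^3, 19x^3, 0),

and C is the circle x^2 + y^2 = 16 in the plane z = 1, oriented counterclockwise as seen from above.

Let S be the flat disk x^2 + y^2 ≤ 16 in the plane z = 1, with upward unit normal n̂ = ẑ. By Stokes' theorem,

    ∮_C F · dr = ∬_S (∇ × F) · n̂ dS = ∬_D (curl F)_z dA,

where D is the disk x^2 + y^2 ≤ 16.

Compute the curl of F = (-19y^3, 19x^3, 0):
    (∇ × F)_x = ∂F_z/∂y - ∂F_y/∂z = 0,
    (∇ × F)_y = ∂F_x/∂z - ∂F_z/∂x = 0,
    (∇ × F)_z = ∂F_y/∂x - ∂F_x/∂y = 57x^2 + 57y^2.

On z = 1, (curl F)_z = 57x^2 + 57y^2.

Convert to polar (x = r cos θ, y = r sin θ, dA = r dr dθ); the integrand becomes 57r^2, so

    ∬_D (curl F)_z dA = ∫_0^{2π} ∫_0^{4} (57r^2) · r dr dθ.

Inner (r from 0 to 4): 3648.
Outer (θ from 0 to 2π): 7296π.

Therefore ∮_C F · dr = 7296π.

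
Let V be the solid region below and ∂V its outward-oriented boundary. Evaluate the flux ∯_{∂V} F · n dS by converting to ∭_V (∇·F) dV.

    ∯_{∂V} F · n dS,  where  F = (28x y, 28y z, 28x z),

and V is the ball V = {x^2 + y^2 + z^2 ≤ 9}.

By the divergence theorem,

    ∯_{∂V} F · n dS = ∭_V (∇ · F) dV.

Compute the divergence:
    ∇ · F = ∂F_x/∂x + ∂F_y/∂y + ∂F_z/∂z = 28y + 28z + 28x = 28x + 28y + 28z.

In spherical coordinates, x = ρ sin(φ) cos(θ), y = ρ sin(φ) sin(θ), z = ρ cos(φ), dV = ρ^2 sin(φ) dρ dφ dθ, with 0 ≤ ρ ≤ 3, 0 ≤ φ ≤ π, 0 ≤ θ ≤ 2π.

The integrand, after substitution and multiplying by the volume element, becomes (28ρ (sqrt(2)sin(φ)sin(θ + π/4) + cos(φ))) · ρ^2 sin(φ), so

    ∭_V (∇·F) dV = ∫_0^{2π} ∫_0^{π} ∫_0^{3} (28ρ (sqrt(2)sin(φ)sin(θ + π/4) + cos(φ))) · ρ^2 sin(φ) dρ dφ dθ.

Inner (ρ from 0 to 3): 567(sqrt(2)sin(φ)sin(θ + π/4) + cos(φ))sin(φ).
Middle (φ from 0 to π): 567sqrt(2)π sin(θ + π/4)/2.
Outer (θ from 0 to 2π): 0.

Therefore ∯_{∂V} F · n dS = 0.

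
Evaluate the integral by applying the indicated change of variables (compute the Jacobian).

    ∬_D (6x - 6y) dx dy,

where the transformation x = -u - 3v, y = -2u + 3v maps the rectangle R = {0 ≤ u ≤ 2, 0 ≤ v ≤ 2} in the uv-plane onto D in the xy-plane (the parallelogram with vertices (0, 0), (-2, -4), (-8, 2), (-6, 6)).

Compute the Jacobian determinant of (x, y) with respect to (u, v):

    ∂(x,y)/∂(u,v) = | -1  -3 | = (-1)(3) - (-3)(-2) = -9.
                   | -2  3 |

Its absolute value is |J| = 9 (the area scaling factor).

Substituting x = -u - 3v, y = -2u + 3v into the integrand,

    6x - 6y → 6u - 36v,

so the integral becomes

    ∬_R (6u - 36v) · |J| du dv = ∫_0^2 ∫_0^2 (54u - 324v) dv du.

Inner (v): 108u - 648.
Outer (u): -1080.

Therefore ∬_D (6x - 6y) dx dy = -1080.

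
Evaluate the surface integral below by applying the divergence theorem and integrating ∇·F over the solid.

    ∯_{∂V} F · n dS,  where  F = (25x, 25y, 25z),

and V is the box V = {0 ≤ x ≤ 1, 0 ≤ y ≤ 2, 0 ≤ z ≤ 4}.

By the divergence theorem,

    ∯_{∂V} F · n dS = ∭_V (∇ · F) dV.

Compute the divergence:
    ∇ · F = ∂F_x/∂x + ∂F_y/∂y + ∂F_z/∂z = 25 + 25 + 25 = 75.

V is a rectangular box, so dV = dx dy dz with 0 ≤ x ≤ 1, 0 ≤ y ≤ 2, 0 ≤ z ≤ 4.

Integrate (75) over V as an iterated integral:

    ∭_V (∇·F) dV = ∫_0^{1} ∫_0^{2} ∫_0^{4} (75) dz dy dx.

Inner (z from 0 to 4): 300.
Middle (y from 0 to 2): 600.
Outer (x from 0 to 1): 600.

Therefore ∯_{∂V} F · n dS = 600.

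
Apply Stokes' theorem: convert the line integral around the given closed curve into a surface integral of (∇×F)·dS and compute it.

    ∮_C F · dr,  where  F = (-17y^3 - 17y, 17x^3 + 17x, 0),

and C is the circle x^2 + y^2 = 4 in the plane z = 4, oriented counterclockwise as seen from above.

Let S be the flat disk x^2 + y^2 ≤ 4 in the plane z = 4, with upward unit normal n̂ = ẑ. By Stokes' theorem,

    ∮_C F · dr = ∬_S (∇ × F) · n̂ dS = ∬_D (curl F)_z dA,

where D is the disk x^2 + y^2 ≤ 4.

Compute the curl of F = (-17y^3 - 17y, 17x^3 + 17x, 0):
    (∇ × F)_x = ∂F_z/∂y - ∂F_y/∂z = 0,
    (∇ × F)_y = ∂F_x/∂z - ∂F_z/∂x = 0,
    (∇ × F)_z = ∂F_y/∂x - ∂F_x/∂y = 51x^2 + 51y^2 + 34.

On z = 4, (curl F)_z = 51x^2 + 51y^2 + 34.

Convert to polar (x = r cos θ, y = r sin θ, dA = r dr dθ); the integrand becomes 51r^2 + 34, so

    ∬_D (curl F)_z dA = ∫_0^{2π} ∫_0^{2} (51r^2 + 34) · r dr dθ.

Inner (r from 0 to 2): 272.
Outer (θ from 0 to 2π): 544π.

Therefore ∮_C F · dr = 544π.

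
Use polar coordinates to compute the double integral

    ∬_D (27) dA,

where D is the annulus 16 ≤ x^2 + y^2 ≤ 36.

The region D is 4 ≤ r ≤ 6, 0 ≤ θ ≤ 2π in polar coordinates, where x = r cos(θ), y = r sin(θ), and dA = r dr dθ.

Under the substitution, the integrand becomes 27, so

    ∬_D (27) dA = ∫_{0}^{2π} ∫_{4}^{6} (27) · r dr dθ.

Inner integral (in r): ∫_{4}^{6} (27) · r dr = 270.

Outer integral (in θ): ∫_{0}^{2π} (270) dθ = 540π.

Therefore ∬_D (27) dA = 540π.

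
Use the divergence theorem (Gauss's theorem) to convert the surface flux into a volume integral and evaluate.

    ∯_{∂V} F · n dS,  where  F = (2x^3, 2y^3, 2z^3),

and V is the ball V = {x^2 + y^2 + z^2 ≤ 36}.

By the divergence theorem,

    ∯_{∂V} F · n dS = ∭_V (∇ · F) dV.

Compute the divergence:
    ∇ · F = ∂F_x/∂x + ∂F_y/∂y + ∂F_z/∂z = 6x^2 + 6y^2 + 6z^2.

In spherical coordinates, x = ρ sin(φ) cos(θ), y = ρ sin(φ) sin(θ), z = ρ cos(φ), dV = ρ^2 sin(φ) dρ dφ dθ, with 0 ≤ ρ ≤ 6, 0 ≤ φ ≤ π, 0 ≤ θ ≤ 2π.

The integrand, after substitution and multiplying by the volume element, becomes (6ρ^2) · ρ^2 sin(φ), so

    ∭_V (∇·F) dV = ∫_0^{2π} ∫_0^{π} ∫_0^{6} (6ρ^2) · ρ^2 sin(φ) dρ dφ dθ.

Inner (ρ from 0 to 6): 46656sin(φ)/5.
Middle (φ from 0 to π): 93312/5.
Outer (θ from 0 to 2π): 186624π/5.

Therefore ∯_{∂V} F · n dS = 186624π/5.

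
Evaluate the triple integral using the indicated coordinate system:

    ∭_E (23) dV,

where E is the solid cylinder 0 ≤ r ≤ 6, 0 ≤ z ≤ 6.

In cylindrical coordinates, x = r cos(θ), y = r sin(θ), z = z, and dV = r dr dθ dz.

The integrand becomes 23, so

    ∭_E (23) dV = ∫_{0}^{2π} ∫_{0}^{6} ∫_{0}^{6} (23) · r dz dr dθ.

Inner (z): 138r.
Middle (r from 0 to 6): 2484.
Outer (θ): 4968π.

Therefore the triple integral equals 4968π.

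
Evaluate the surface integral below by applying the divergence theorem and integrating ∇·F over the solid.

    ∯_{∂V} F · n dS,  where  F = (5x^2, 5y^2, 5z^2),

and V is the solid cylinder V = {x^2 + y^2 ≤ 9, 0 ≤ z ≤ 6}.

By the divergence theorem,

    ∯_{∂V} F · n dS = ∭_V (∇ · F) dV.

Compute the divergence:
    ∇ · F = ∂F_x/∂x + ∂F_y/∂y + ∂F_z/∂z = 10x + 10y + 10z.

In cylindrical coordinates, x = r cos(θ), y = r sin(θ), z = z, dV = r dr dθ dz, with 0 ≤ r ≤ 3, 0 ≤ θ ≤ 2π, 0 ≤ z ≤ 6.

The integrand, after substitution and multiplying by the volume element, becomes (10sqrt(2)r sin(θ + π/4) + 10z) · r, so

    ∭_V (∇·F) dV = ∫_0^{2π} ∫_0^{3} ∫_0^{6} (10sqrt(2)r sin(θ + π/4) + 10z) · r dz dr dθ.

Inner (z from 0 to 6): 60r (sqrt(2)r sin(θ + π/4) + 3).
Middle (r from 0 to 3): 540sqrt(2)sin(θ + π/4) + 810.
Outer (θ from 0 to 2π): 1620π.

Therefore ∯_{∂V} F · n dS = 1620π.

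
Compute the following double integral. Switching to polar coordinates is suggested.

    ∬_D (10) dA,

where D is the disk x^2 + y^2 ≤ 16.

The region D is 0 ≤ r ≤ 4, 0 ≤ θ ≤ 2π in polar coordinates, where x = r cos(θ), y = r sin(θ), and dA = r dr dθ.

Under the substitution, the integrand becomes 10, so

    ∬_D (10) dA = ∫_{0}^{2π} ∫_{0}^{4} (10) · r dr dθ.

Inner integral (in r): ∫_{0}^{4} (10) · r dr = 80.

Outer integral (in θ): ∫_{0}^{2π} (80) dθ = 160π.

Therefore ∬_D (10) dA = 160π.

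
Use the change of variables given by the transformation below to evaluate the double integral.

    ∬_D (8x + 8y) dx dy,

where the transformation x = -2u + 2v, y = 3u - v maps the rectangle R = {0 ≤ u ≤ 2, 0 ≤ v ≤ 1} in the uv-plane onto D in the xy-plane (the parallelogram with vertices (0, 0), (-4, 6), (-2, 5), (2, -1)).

Compute the Jacobian determinant of (x, y) with respect to (u, v):

    ∂(x,y)/∂(u,v) = | -2  2 | = (-2)(-1) - (2)(3) = -4.
                   | 3  -1 |

Its absolute value is |J| = 4 (the area scaling factor).

Substituting x = -2u + 2v, y = 3u - v into the integrand,

    8x + 8y → 8u + 8v,

so the integral becomes

    ∬_R (8u + 8v) · |J| du dv = ∫_0^2 ∫_0^1 (32u + 32v) dv du.

Inner (v): 32u + 16.
Outer (u): 96.

Therefore ∬_D (8x + 8y) dx dy = 96.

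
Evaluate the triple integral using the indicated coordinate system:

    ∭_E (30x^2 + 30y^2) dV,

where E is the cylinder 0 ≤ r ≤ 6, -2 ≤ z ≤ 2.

In cylindrical coordinates, x = r cos(θ), y = r sin(θ), z = z, and dV = r dr dθ dz.

The integrand becomes 30r^2, so

    ∭_E (30x^2 + 30y^2) dV = ∫_{0}^{2π} ∫_{0}^{6} ∫_{-2}^{2} (30r^2) · r dz dr dθ.

Inner (z): 120r^3.
Middle (r from 0 to 6): 38880.
Outer (θ): 77760π.

Therefore the triple integral equals 77760π.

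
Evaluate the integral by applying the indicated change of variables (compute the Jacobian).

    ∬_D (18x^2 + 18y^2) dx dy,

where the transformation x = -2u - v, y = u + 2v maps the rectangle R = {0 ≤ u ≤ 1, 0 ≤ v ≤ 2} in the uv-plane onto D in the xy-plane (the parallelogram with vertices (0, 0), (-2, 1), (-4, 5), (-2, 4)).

Compute the Jacobian determinant of (x, y) with respect to (u, v):

    ∂(x,y)/∂(u,v) = | -2  -1 | = (-2)(2) - (-1)(1) = -3.
                   | 1  2 |

Its absolute value is |J| = 3 (the area scaling factor).

Substituting x = -2u - v, y = u + 2v into the integrand,

    18x^2 + 18y^2 → 90u^2 + 144u v + 90v^2,

so the integral becomes

    ∬_R (90u^2 + 144u v + 90v^2) · |J| du dv = ∫_0^1 ∫_0^2 (270u^2 + 432u v + 270v^2) dv du.

Inner (v): 540u^2 + 864u + 720.
Outer (u): 1332.

Therefore ∬_D (18x^2 + 18y^2) dx dy = 1332.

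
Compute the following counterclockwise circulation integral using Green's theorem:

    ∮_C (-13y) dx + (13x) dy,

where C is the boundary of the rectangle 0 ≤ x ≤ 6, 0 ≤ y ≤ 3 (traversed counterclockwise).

Green's theorem converts the closed line integral into a double integral over the enclosed region D:

    ∮_C P dx + Q dy = ∬_D (∂Q/∂x - ∂P/∂y) dA.

Here P = -13y, Q = 13x, so

    ∂Q/∂x = 13,    ∂P/∂y = -13,
    ∂Q/∂x - ∂P/∂y = 26.

D is the region 0 ≤ x ≤ 6, 0 ≤ y ≤ 3. Evaluating the double integral:

    ∬_D (26) dA = ∫_0^{6} ∫_0^{3} (26) dy dx.

Inner (y from 0 to 3): 78.
Outer (x from 0 to 6): 468.

Therefore ∮_C P dx + Q dy = 468.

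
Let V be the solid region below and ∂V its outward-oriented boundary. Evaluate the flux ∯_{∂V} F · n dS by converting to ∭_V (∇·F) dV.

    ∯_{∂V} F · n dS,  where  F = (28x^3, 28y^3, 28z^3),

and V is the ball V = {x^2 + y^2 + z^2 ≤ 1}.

By the divergence theorem,

    ∯_{∂V} F · n dS = ∭_V (∇ · F) dV.

Compute the divergence:
    ∇ · F = ∂F_x/∂x + ∂F_y/∂y + ∂F_z/∂z = 84x^2 + 84y^2 + 84z^2.

In spherical coordinates, x = ρ sin(φ) cos(θ), y = ρ sin(φ) sin(θ), z = ρ cos(φ), dV = ρ^2 sin(φ) dρ dφ dθ, with 0 ≤ ρ ≤ 1, 0 ≤ φ ≤ π, 0 ≤ θ ≤ 2π.

The integrand, after substitution and multiplying by the volume element, becomes (84ρ^2) · ρ^2 sin(φ), so

    ∭_V (∇·F) dV = ∫_0^{2π} ∫_0^{π} ∫_0^{1} (84ρ^2) · ρ^2 sin(φ) dρ dφ dθ.

Inner (ρ from 0 to 1): 84sin(φ)/5.
Middle (φ from 0 to π): 168/5.
Outer (θ from 0 to 2π): 336π/5.

Therefore ∯_{∂V} F · n dS = 336π/5.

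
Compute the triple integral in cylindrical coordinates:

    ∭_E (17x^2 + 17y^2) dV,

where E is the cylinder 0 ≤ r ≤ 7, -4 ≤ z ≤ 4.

In cylindrical coordinates, x = r cos(θ), y = r sin(θ), z = z, and dV = r dr dθ dz.

The integrand becomes 17r^2, so

    ∭_E (17x^2 + 17y^2) dV = ∫_{0}^{2π} ∫_{0}^{7} ∫_{-4}^{4} (17r^2) · r dz dr dθ.

Inner (z): 136r^3.
Middle (r from 0 to 7): 81634.
Outer (θ): 163268π.

Therefore the triple integral equals 163268π.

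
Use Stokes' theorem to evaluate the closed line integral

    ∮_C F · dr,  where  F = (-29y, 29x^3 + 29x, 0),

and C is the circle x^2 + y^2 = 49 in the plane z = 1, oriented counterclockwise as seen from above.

Let S be the flat disk x^2 + y^2 ≤ 49 in the plane z = 1, with upward unit normal n̂ = ẑ. By Stokes' theorem,

    ∮_C F · dr = ∬_S (∇ × F) · n̂ dS = ∬_D (curl F)_z dA,

where D is the disk x^2 + y^2 ≤ 49.

Compute the curl of F = (-29y, 29x^3 + 29x, 0):
    (∇ × F)_x = ∂F_z/∂y - ∂F_y/∂z = 0,
    (∇ × F)_y = ∂F_x/∂z - ∂F_z/∂x = 0,
    (∇ × F)_z = ∂F_y/∂x - ∂F_x/∂y = 87x^2 + 58.

On z = 1, (curl F)_z = 87x^2 + 58.

Convert to polar (x = r cos θ, y = r sin θ, dA = r dr dθ); the integrand becomes 87r^2cos(θ)^2 + 58, so

    ∬_D (curl F)_z dA = ∫_0^{2π} ∫_0^{7} (87r^2cos(θ)^2 + 58) · r dr dθ.

Inner (r from 0 to 7): 208887cos(θ)^2/4 + 1421.
Outer (θ from 0 to 2π): 220255π/4.

Therefore ∮_C F · dr = 220255π/4.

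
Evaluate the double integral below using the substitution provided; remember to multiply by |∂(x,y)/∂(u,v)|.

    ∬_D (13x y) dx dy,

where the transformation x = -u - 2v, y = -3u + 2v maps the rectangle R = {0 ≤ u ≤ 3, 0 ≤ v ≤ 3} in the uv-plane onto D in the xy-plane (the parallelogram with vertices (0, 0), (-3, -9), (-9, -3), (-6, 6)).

Compute the Jacobian determinant of (x, y) with respect to (u, v):

    ∂(x,y)/∂(u,v) = | -1  -2 | = (-1)(2) - (-2)(-3) = -8.
                   | -3  2 |

Its absolute value is |J| = 8 (the area scaling factor).

Substituting x = -u - 2v, y = -3u + 2v into the integrand,

    13x y → 39u^2 + 52u v - 52v^2,

so the integral becomes

    ∬_R (39u^2 + 52u v - 52v^2) · |J| du dv = ∫_0^3 ∫_0^3 (312u^2 + 416u v - 416v^2) dv du.

Inner (v): 936u^2 + 1872u - 3744.
Outer (u): 5616.

Therefore ∬_D (13x y) dx dy = 5616.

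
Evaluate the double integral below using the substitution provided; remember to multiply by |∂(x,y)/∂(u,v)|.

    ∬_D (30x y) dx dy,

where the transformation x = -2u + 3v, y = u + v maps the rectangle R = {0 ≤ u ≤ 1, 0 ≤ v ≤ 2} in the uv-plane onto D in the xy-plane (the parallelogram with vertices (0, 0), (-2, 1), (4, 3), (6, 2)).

Compute the Jacobian determinant of (x, y) with respect to (u, v):

    ∂(x,y)/∂(u,v) = | -2  3 | = (-2)(1) - (3)(1) = -5.
                   | 1  1 |

Its absolute value is |J| = 5 (the area scaling factor).

Substituting x = -2u + 3v, y = u + v into the integrand,

    30x y → -60u^2 + 30u v + 90v^2,

so the integral becomes

    ∬_R (-60u^2 + 30u v + 90v^2) · |J| du dv = ∫_0^1 ∫_0^2 (-300u^2 + 150u v + 450v^2) dv du.

Inner (v): -600u^2 + 300u + 1200.
Outer (u): 1150.

Therefore ∬_D (30x y) dx dy = 1150.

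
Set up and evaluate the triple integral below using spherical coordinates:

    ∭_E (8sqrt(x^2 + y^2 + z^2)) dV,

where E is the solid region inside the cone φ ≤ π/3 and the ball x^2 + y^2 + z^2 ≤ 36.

In spherical coordinates, x = ρ sin(φ) cos(θ), y = ρ sin(φ) sin(θ), z = ρ cos(φ), and dV = ρ^2 sin(φ) dρ dφ dθ.

The integrand becomes 8ρ, so

    ∭_E (8sqrt(x^2 + y^2 + z^2)) dV = ∫_{0}^{2π} ∫_{0}^{π/3} ∫_{0}^{6} (8ρ) · ρ^2 sin(φ) dρ dφ dθ.

Inner (ρ): 2592sin(φ).
Middle (φ): 1296.
Outer (θ): 2592π.

Therefore the triple integral equals 2592π.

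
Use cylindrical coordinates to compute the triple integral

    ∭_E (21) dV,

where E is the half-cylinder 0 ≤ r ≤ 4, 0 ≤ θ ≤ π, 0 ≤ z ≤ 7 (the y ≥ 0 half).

In cylindrical coordinates, x = r cos(θ), y = r sin(θ), z = z, and dV = r dr dθ dz.

The integrand becomes 21, so

    ∭_E (21) dV = ∫_{0}^{π} ∫_{0}^{4} ∫_{0}^{7} (21) · r dz dr dθ.

Inner (z): 147r.
Middle (r from 0 to 4): 1176.
Outer (θ): 1176π.

Therefore the triple integral equals 1176π.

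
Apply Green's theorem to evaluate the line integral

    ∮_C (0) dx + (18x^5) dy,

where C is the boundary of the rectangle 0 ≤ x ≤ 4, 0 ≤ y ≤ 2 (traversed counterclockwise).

Green's theorem converts the closed line integral into a double integral over the enclosed region D:

    ∮_C P dx + Q dy = ∬_D (∂Q/∂x - ∂P/∂y) dA.

Here P = 0, Q = 18x^5, so

    ∂Q/∂x = 90x^4,    ∂P/∂y = 0,
    ∂Q/∂x - ∂P/∂y = 90x^4.

D is the region 0 ≤ x ≤ 4, 0 ≤ y ≤ 2. Evaluating the double integral:

    ∬_D (90x^4) dA = ∫_0^{4} ∫_0^{2} (90x^4) dy dx.

Inner (y from 0 to 2): 180x^4.
Outer (x from 0 to 4): 36864.

Therefore ∮_C P dx + Q dy = 36864.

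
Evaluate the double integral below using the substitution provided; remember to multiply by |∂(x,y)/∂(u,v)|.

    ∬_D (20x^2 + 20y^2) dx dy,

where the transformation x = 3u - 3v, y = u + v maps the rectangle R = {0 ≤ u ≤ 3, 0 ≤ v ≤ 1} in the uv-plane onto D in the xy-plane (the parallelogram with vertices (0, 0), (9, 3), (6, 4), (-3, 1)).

Compute the Jacobian determinant of (x, y) with respect to (u, v):

    ∂(x,y)/∂(u,v) = | 3  -3 | = (3)(1) - (-3)(1) = 6.
                   | 1  1 |

Its absolute value is |J| = 6 (the area scaling factor).

Substituting x = 3u - 3v, y = u + v into the integrand,

    20x^2 + 20y^2 → 200u^2 - 320u v + 200v^2,

so the integral becomes

    ∬_R (200u^2 - 320u v + 200v^2) · |J| du dv = ∫_0^3 ∫_0^1 (1200u^2 - 1920u v + 1200v^2) dv du.

Inner (v): 1200u^2 - 960u + 400.
Outer (u): 7680.

Therefore ∬_D (20x^2 + 20y^2) dx dy = 7680.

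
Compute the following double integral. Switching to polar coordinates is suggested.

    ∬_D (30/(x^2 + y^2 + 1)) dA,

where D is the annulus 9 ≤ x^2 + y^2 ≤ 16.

The region D is 3 ≤ r ≤ 4, 0 ≤ θ ≤ 2π in polar coordinates, where x = r cos(θ), y = r sin(θ), and dA = r dr dθ.

Under the substitution, the integrand becomes 30/(r^2 + 1), so

    ∬_D (30/(x^2 + y^2 + 1)) dA = ∫_{0}^{2π} ∫_{3}^{4} (30/(r^2 + 1)) · r dr dθ.

Inner integral (in r): ∫_{3}^{4} (30/(r^2 + 1)) · r dr = log(2862423051509815793/1000000000000000).

Outer integral (in θ): ∫_{0}^{2π} (log(2862423051509815793/1000000000000000)) dθ = log((2862423051509815793/1000000000000000)^(2π)).

Therefore ∬_D (30/(x^2 + y^2 + 1)) dA = log((2862423051509815793/1000000000000000)^(2π)).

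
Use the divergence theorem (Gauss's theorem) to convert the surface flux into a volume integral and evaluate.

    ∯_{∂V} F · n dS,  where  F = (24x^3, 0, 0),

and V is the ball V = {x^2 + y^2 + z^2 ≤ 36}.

By the divergence theorem,

    ∯_{∂V} F · n dS = ∭_V (∇ · F) dV.

Compute the divergence:
    ∇ · F = ∂F_x/∂x + ∂F_y/∂y + ∂F_z/∂z = 72x^2 + 0 + 0 = 72x^2.

In spherical coordinates, x = ρ sin(φ) cos(θ), y = ρ sin(φ) sin(θ), z = ρ cos(φ), dV = ρ^2 sin(φ) dρ dφ dθ, with 0 ≤ ρ ≤ 6, 0 ≤ φ ≤ π, 0 ≤ θ ≤ 2π.

The integrand, after substitution and multiplying by the volume element, becomes (72ρ^2sin(φ)^2cos(θ)^2) · ρ^2 sin(φ), so

    ∭_V (∇·F) dV = ∫_0^{2π} ∫_0^{π} ∫_0^{6} (72ρ^2sin(φ)^2cos(θ)^2) · ρ^2 sin(φ) dρ dφ dθ.

Inner (ρ from 0 to 6): 559872sin(φ)^3cos(θ)^2/5.
Middle (φ from 0 to π): 746496cos(θ)^2/5.
Outer (θ from 0 to 2π): 746496π/5.

Therefore ∯_{∂V} F · n dS = 746496π/5.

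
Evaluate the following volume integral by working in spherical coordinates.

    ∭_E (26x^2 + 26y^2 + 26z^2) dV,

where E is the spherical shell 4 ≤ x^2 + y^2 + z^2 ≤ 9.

In spherical coordinates, x = ρ sin(φ) cos(θ), y = ρ sin(φ) sin(θ), z = ρ cos(φ), and dV = ρ^2 sin(φ) dρ dφ dθ.

The integrand becomes 26ρ^2, so

    ∭_E (26x^2 + 26y^2 + 26z^2) dV = ∫_{0}^{2π} ∫_{0}^{π} ∫_{2}^{3} (26ρ^2) · ρ^2 sin(φ) dρ dφ dθ.

Inner (ρ): 5486sin(φ)/5.
Middle (φ): 10972/5.
Outer (θ): 21944π/5.

Therefore the triple integral equals 21944π/5.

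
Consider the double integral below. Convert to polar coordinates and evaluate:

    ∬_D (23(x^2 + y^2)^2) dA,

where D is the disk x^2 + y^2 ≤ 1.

The region D is 0 ≤ r ≤ 1, 0 ≤ θ ≤ 2π in polar coordinates, where x = r cos(θ), y = r sin(θ), and dA = r dr dθ.

Under the substitution, the integrand becomes 23r^4, so

    ∬_D (23(x^2 + y^2)^2) dA = ∫_{0}^{2π} ∫_{0}^{1} (23r^4) · r dr dθ.

Inner integral (in r): ∫_{0}^{1} (23r^4) · r dr = 23/6.

Outer integral (in θ): ∫_{0}^{2π} (23/6) dθ = 23π/3.

Therefore ∬_D (23(x^2 + y^2)^2) dA = 23π/3.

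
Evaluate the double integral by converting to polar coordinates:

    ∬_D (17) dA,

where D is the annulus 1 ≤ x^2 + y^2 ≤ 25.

The region D is 1 ≤ r ≤ 5, 0 ≤ θ ≤ 2π in polar coordinates, where x = r cos(θ), y = r sin(θ), and dA = r dr dθ.

Under the substitution, the integrand becomes 17, so

    ∬_D (17) dA = ∫_{0}^{2π} ∫_{1}^{5} (17) · r dr dθ.

Inner integral (in r): ∫_{1}^{5} (17) · r dr = 204.

Outer integral (in θ): ∫_{0}^{2π} (204) dθ = 408π.

Therefore ∬_D (17) dA = 408π.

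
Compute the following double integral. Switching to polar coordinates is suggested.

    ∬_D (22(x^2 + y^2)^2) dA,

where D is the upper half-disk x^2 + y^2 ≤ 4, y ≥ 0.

The region D is 0 ≤ r ≤ 2, 0 ≤ θ ≤ π in polar coordinates, where x = r cos(θ), y = r sin(θ), and dA = r dr dθ.

Under the substitution, the integrand becomes 22r^4, so

    ∬_D (22(x^2 + y^2)^2) dA = ∫_{0}^{π} ∫_{0}^{2} (22r^4) · r dr dθ.

Inner integral (in r): ∫_{0}^{2} (22r^4) · r dr = 704/3.

Outer integral (in θ): ∫_{0}^{π} (704/3) dθ = 704π/3.

Therefore ∬_D (22(x^2 + y^2)^2) dA = 704π/3.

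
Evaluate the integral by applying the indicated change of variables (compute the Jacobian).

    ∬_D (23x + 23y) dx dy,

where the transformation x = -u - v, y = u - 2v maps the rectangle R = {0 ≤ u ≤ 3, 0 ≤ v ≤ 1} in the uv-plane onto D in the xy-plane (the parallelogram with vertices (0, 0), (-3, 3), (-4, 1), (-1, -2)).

Compute the Jacobian determinant of (x, y) with respect to (u, v):

    ∂(x,y)/∂(u,v) = | -1  -1 | = (-1)(-2) - (-1)(1) = 3.
                   | 1  -2 |

Its absolute value is |J| = 3 (the area scaling factor).

Substituting x = -u - v, y = u - 2v into the integrand,

    23x + 23y → -69v,

so the integral becomes

    ∬_R (-69v) · |J| du dv = ∫_0^3 ∫_0^1 (-207v) dv du.

Inner (v): -207/2.
Outer (u): -621/2.

Therefore ∬_D (23x + 23y) dx dy = -621/2.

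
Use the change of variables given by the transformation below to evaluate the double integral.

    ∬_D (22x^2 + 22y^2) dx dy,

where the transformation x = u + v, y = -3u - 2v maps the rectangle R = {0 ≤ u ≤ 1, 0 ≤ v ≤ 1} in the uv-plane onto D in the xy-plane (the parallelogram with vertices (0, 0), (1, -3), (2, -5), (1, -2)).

Compute the Jacobian determinant of (x, y) with respect to (u, v):

    ∂(x,y)/∂(u,v) = | 1  1 | = (1)(-2) - (1)(-3) = 1.
                   | -3  -2 |

Its absolute value is |J| = 1 (the area scaling factor).

Substituting x = u + v, y = -3u - 2v into the integrand,

    22x^2 + 22y^2 → 220u^2 + 308u v + 110v^2,

so the integral becomes

    ∬_R (220u^2 + 308u v + 110v^2) · |J| du dv = ∫_0^1 ∫_0^1 (220u^2 + 308u v + 110v^2) dv du.

Inner (v): 220u^2 + 154u + 110/3.
Outer (u): 187.

Therefore ∬_D (22x^2 + 22y^2) dx dy = 187.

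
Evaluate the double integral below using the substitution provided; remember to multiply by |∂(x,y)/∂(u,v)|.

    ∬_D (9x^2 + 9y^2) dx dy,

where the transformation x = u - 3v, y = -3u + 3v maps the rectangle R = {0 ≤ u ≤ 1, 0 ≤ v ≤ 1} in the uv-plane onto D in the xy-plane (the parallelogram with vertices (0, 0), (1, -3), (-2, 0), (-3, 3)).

Compute the Jacobian determinant of (x, y) with respect to (u, v):

    ∂(x,y)/∂(u,v) = | 1  -3 | = (1)(3) - (-3)(-3) = -6.
                   | -3  3 |

Its absolute value is |J| = 6 (the area scaling factor).

Substituting x = u - 3v, y = -3u + 3v into the integrand,

    9x^2 + 9y^2 → 90u^2 - 216u v + 162v^2,

so the integral becomes

    ∬_R (90u^2 - 216u v + 162v^2) · |J| du dv = ∫_0^1 ∫_0^1 (540u^2 - 1296u v + 972v^2) dv du.

Inner (v): 540u^2 - 648u + 324.
Outer (u): 180.

Therefore ∬_D (9x^2 + 9y^2) dx dy = 180.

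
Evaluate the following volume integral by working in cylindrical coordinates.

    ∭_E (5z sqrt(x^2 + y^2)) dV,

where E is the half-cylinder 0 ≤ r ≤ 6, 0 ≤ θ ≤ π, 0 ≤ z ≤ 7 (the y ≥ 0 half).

In cylindrical coordinates, x = r cos(θ), y = r sin(θ), z = z, and dV = r dr dθ dz.

The integrand becomes 5r z, so

    ∭_E (5z sqrt(x^2 + y^2)) dV = ∫_{0}^{π} ∫_{0}^{6} ∫_{0}^{7} (5r z) · r dz dr dθ.

Inner (z): 245r^2/2.
Middle (r from 0 to 6): 8820.
Outer (θ): 8820π.

Therefore the triple integral equals 8820π.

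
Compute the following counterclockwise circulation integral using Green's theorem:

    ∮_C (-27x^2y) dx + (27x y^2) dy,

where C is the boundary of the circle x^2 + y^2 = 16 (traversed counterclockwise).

Green's theorem converts the closed line integral into a double integral over the enclosed region D:

    ∮_C P dx + Q dy = ∬_D (∂Q/∂x - ∂P/∂y) dA.

Here P = -27x^2y, Q = 27x y^2, so

    ∂Q/∂x = 27y^2,    ∂P/∂y = -27x^2,
    ∂Q/∂x - ∂P/∂y = 27x^2 + 27y^2.

D is the region x^2 + y^2 ≤ 16. Evaluating the double integral:

In polar coordinates (x = r cos θ, y = r sin θ, dA = r dr dθ) the integrand becomes 27r^2, so

    ∬_D (27x^2 + 27y^2) dA = ∫_0^{2π} ∫_0^{4} (27r^2) · r dr dθ.

Inner (r from 0 to 4): 1728.
Outer (θ from 0 to 2π): 3456π.

Therefore ∮_C P dx + Q dy = 3456π.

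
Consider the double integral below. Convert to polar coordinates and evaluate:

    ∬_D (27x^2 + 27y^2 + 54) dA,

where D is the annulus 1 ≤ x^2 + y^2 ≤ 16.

The region D is 1 ≤ r ≤ 4, 0 ≤ θ ≤ 2π in polar coordinates, where x = r cos(θ), y = r sin(θ), and dA = r dr dθ.

Under the substitution, the integrand becomes 27r^2 + 54, so

    ∬_D (27x^2 + 27y^2 + 54) dA = ∫_{0}^{2π} ∫_{1}^{4} (27r^2 + 54) · r dr dθ.

Inner integral (in r): ∫_{1}^{4} (27r^2 + 54) · r dr = 8505/4.

Outer integral (in θ): ∫_{0}^{2π} (8505/4) dθ = 8505π/2.

Therefore ∬_D (27x^2 + 27y^2 + 54) dA = 8505π/2.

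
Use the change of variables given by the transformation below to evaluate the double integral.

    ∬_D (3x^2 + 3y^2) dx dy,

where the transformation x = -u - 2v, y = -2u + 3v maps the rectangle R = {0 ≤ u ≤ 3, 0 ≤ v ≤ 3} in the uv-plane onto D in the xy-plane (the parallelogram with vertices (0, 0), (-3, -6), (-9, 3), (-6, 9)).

Compute the Jacobian determinant of (x, y) with respect to (u, v):

    ∂(x,y)/∂(u,v) = | -1  -2 | = (-1)(3) - (-2)(-2) = -7.
                   | -2  3 |

Its absolute value is |J| = 7 (the area scaling factor).

Substituting x = -u - 2v, y = -2u + 3v into the integrand,

    3x^2 + 3y^2 → 15u^2 - 24u v + 39v^2,

so the integral becomes

    ∬_R (15u^2 - 24u v + 39v^2) · |J| du dv = ∫_0^3 ∫_0^3 (105u^2 - 168u v + 273v^2) dv du.

Inner (v): 315u^2 - 756u + 2457.
Outer (u): 6804.

Therefore ∬_D (3x^2 + 3y^2) dx dy = 6804.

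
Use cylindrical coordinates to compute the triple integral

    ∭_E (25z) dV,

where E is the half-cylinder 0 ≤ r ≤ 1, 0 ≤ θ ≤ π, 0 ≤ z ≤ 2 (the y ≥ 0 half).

In cylindrical coordinates, x = r cos(θ), y = r sin(θ), z = z, and dV = r dr dθ dz.

The integrand becomes 25z, so

    ∭_E (25z) dV = ∫_{0}^{π} ∫_{0}^{1} ∫_{0}^{2} (25z) · r dz dr dθ.

Inner (z): 50r.
Middle (r from 0 to 1): 25.
Outer (θ): 25π.

Therefore the triple integral equals 25π.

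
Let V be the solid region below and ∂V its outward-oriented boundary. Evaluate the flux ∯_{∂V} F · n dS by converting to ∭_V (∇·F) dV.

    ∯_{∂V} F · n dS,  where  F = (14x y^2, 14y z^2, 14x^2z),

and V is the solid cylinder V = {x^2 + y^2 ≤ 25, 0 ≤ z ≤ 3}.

By the divergence theorem,

    ∯_{∂V} F · n dS = ∭_V (∇ · F) dV.

Compute the divergence:
    ∇ · F = ∂F_x/∂x + ∂F_y/∂y + ∂F_z/∂z = 14y^2 + 14z^2 + 14x^2 = 14x^2 + 14y^2 + 14z^2.

In cylindrical coordinates, x = r cos(θ), y = r sin(θ), z = z, dV = r dr dθ dz, with 0 ≤ r ≤ 5, 0 ≤ θ ≤ 2π, 0 ≤ z ≤ 3.

The integrand, after substitution and multiplying by the volume element, becomes (14r^2 + 14z^2) · r, so

    ∭_V (∇·F) dV = ∫_0^{2π} ∫_0^{5} ∫_0^{3} (14r^2 + 14z^2) · r dz dr dθ.

Inner (z from 0 to 3): 42r (r^2 + 3).
Middle (r from 0 to 5): 16275/2.
Outer (θ from 0 to 2π): 16275π.

Therefore ∯_{∂V} F · n dS = 16275π.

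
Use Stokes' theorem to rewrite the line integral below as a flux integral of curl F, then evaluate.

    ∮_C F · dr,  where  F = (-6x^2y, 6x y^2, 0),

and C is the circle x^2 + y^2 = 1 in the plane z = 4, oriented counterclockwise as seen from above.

Let S be the flat disk x^2 + y^2 ≤ 1 in the plane z = 4, with upward unit normal n̂ = ẑ. By Stokes' theorem,

    ∮_C F · dr = ∬_S (∇ × F) · n̂ dS = ∬_D (curl F)_z dA,

where D is the disk x^2 + y^2 ≤ 1.

Compute the curl of F = (-6x^2y, 6x y^2, 0):
    (∇ × F)_x = ∂F_z/∂y - ∂F_y/∂z = 0,
    (∇ × F)_y = ∂F_x/∂z - ∂F_z/∂x = 0,
    (∇ × F)_z = ∂F_y/∂x - ∂F_x/∂y = 6x^2 + 6y^2.

On z = 4, (curl F)_z = 6x^2 + 6y^2.

Convert to polar (x = r cos θ, y = r sin θ, dA = r dr dθ); the integrand becomes 6r^2, so

    ∬_D (curl F)_z dA = ∫_0^{2π} ∫_0^{1} (6r^2) · r dr dθ.

Inner (r from 0 to 1): 3/2.
Outer (θ from 0 to 2π): 3π.

Therefore ∮_C F · dr = 3π.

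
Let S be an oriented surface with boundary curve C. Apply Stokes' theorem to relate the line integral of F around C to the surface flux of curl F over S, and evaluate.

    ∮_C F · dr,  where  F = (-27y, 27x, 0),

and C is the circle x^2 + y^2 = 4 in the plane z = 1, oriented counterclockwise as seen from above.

Let S be the flat disk x^2 + y^2 ≤ 4 in the plane z = 1, with upward unit normal n̂ = ẑ. By Stokes' theorem,

    ∮_C F · dr = ∬_S (∇ × F) · n̂ dS = ∬_D (curl F)_z dA,

where D is the disk x^2 + y^2 ≤ 4.

Compute the curl of F = (-27y, 27x, 0):
    (∇ × F)_x = ∂F_z/∂y - ∂F_y/∂z = 0,
    (∇ × F)_y = ∂F_x/∂z - ∂F_z/∂x = 0,
    (∇ × F)_z = ∂F_y/∂x - ∂F_x/∂y = 54.

On z = 1, (curl F)_z = 54.

Convert to polar (x = r cos θ, y = r sin θ, dA = r dr dθ); the integrand becomes 54, so

    ∬_D (curl F)_z dA = ∫_0^{2π} ∫_0^{2} (54) · r dr dθ.

Inner (r from 0 to 2): 108.
Outer (θ from 0 to 2π): 216π.

Therefore ∮_C F · dr = 216π.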